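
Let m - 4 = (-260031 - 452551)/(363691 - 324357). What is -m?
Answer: 277623/19667 ≈ 14.116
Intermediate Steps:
m = -277623/19667 (m = 4 + (-260031 - 452551)/(363691 - 324357) = 4 - 712582/39334 = 4 - 712582*1/39334 = 4 - 356291/19667 = -277623/19667 ≈ -14.116)
-m = -1*(-277623/19667) = 277623/19667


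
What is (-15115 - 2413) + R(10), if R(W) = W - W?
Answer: -17528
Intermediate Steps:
R(W) = 0
(-15115 - 2413) + R(10) = (-15115 - 2413) + 0 = -17528 + 0 = -17528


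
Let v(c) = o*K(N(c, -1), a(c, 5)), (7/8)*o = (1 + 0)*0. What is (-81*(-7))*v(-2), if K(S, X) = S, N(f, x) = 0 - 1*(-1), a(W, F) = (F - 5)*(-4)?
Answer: 0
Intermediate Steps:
a(W, F) = 20 - 4*F (a(W, F) = (-5 + F)*(-4) = 20 - 4*F)
N(f, x) = 1 (N(f, x) = 0 + 1 = 1)
o = 0 (o = 8*((1 + 0)*0)/7 = 8*(1*0)/7 = (8/7)*0 = 0)
v(c) = 0 (v(c) = 0*1 = 0)
(-81*(-7))*v(-2) = -81*(-7)*0 = 567*0 = 0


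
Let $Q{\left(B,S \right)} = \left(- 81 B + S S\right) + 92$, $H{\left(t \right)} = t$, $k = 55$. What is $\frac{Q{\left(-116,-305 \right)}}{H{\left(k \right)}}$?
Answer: $\frac{102513}{55} \approx 1863.9$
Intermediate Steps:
$Q{\left(B,S \right)} = 92 + S^{2} - 81 B$ ($Q{\left(B,S \right)} = \left(- 81 B + S^{2}\right) + 92 = \left(S^{2} - 81 B\right) + 92 = 92 + S^{2} - 81 B$)
$\frac{Q{\left(-116,-305 \right)}}{H{\left(k \right)}} = \frac{92 + \left(-305\right)^{2} - -9396}{55} = \left(92 + 93025 + 9396\right) \frac{1}{55} = 102513 \cdot \frac{1}{55} = \frac{102513}{55}$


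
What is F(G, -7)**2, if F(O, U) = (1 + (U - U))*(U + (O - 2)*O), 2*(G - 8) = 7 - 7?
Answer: 1681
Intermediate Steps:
G = 8 (G = 8 + (7 - 7)/2 = 8 + (1/2)*0 = 8 + 0 = 8)
F(O, U) = U + O*(-2 + O) (F(O, U) = (1 + 0)*(U + (-2 + O)*O) = 1*(U + O*(-2 + O)) = U + O*(-2 + O))
F(G, -7)**2 = (-7 + 8**2 - 2*8)**2 = (-7 + 64 - 16)**2 = 41**2 = 1681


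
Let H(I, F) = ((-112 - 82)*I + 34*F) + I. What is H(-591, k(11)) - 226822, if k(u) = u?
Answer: -112385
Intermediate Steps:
H(I, F) = -193*I + 34*F (H(I, F) = (-194*I + 34*F) + I = -193*I + 34*F)
H(-591, k(11)) - 226822 = (-193*(-591) + 34*11) - 226822 = (114063 + 374) - 226822 = 114437 - 226822 = -112385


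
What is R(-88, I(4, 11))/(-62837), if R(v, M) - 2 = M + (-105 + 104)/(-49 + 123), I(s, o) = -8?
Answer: 445/4649938 ≈ 9.5700e-5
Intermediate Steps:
R(v, M) = 147/74 + M (R(v, M) = 2 + (M + (-105 + 104)/(-49 + 123)) = 2 + (M - 1/74) = 2 + (-1/74 + M) = 147/74 + M)
R(-88, I(4, 11))/(-62837) = (147/74 - 8)/(-62837) = -445/74*(-1/62837) = 445/4649938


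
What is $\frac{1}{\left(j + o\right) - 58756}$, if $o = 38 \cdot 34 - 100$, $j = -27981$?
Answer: $- \frac{1}{85545} \approx -1.169 \cdot 10^{-5}$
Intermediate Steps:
$o = 1192$ ($o = 1292 - 100 = 1192$)
$\frac{1}{\left(j + o\right) - 58756} = \frac{1}{\left(-27981 + 1192\right) - 58756} = \frac{1}{-26789 - 58756} = \frac{1}{-85545} = - \frac{1}{85545}$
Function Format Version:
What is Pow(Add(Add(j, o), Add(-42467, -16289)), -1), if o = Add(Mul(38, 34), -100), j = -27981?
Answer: Rational(-1, 85545) ≈ -1.1690e-5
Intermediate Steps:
o = 1192 (o = Add(1292, -100) = 1192)
Pow(Add(Add(j, o), Add(-42467, -16289)), -1) = Pow(Add(Add(-27981, 1192), Add(-42467, -16289)), -1) = Pow(Add(-26789, -58756), -1) = Pow(-85545, -1) = Rational(-1, 85545)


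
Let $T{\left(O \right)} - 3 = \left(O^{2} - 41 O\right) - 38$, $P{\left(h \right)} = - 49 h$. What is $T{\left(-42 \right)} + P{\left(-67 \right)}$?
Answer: $6734$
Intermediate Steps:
$T{\left(O \right)} = -35 + O^{2} - 41 O$ ($T{\left(O \right)} = 3 - \left(38 - O^{2} + 41 O\right) = -35 + O^{2} - 41 O$)
$T{\left(-42 \right)} + P{\left(-67 \right)} = \left(-35 + \left(-42\right)^{2} - -1722\right) - -3283 = \left(-35 + 1764 + 1722\right) + 3283 = 3451 + 3283 = 6734$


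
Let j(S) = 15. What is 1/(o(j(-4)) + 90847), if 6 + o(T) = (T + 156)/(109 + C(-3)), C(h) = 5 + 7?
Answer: 121/10991932 ≈ 1.1008e-5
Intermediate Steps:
C(h) = 12
o(T) = -570/121 + T/121 (o(T) = -6 + (T + 156)/(109 + 12) = -6 + (156 + T)/121 = -6 + (156 + T)*(1/121) = -6 + (156/121 + T/121) = -570/121 + T/121)
1/(o(j(-4)) + 90847) = 1/((-570/121 + (1/121)*15) + 90847) = 1/((-570/121 + 15/121) + 90847) = 1/(-555/121 + 90847) = 1/(10991932/121) = 121/10991932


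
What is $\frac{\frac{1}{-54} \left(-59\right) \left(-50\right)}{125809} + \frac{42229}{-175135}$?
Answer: $- \frac{143703607172}{594906098805} \approx -0.24156$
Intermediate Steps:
$\frac{\frac{1}{-54} \left(-59\right) \left(-50\right)}{125809} + \frac{42229}{-175135} = \left(- \frac{1}{54}\right) \left(-59\right) \left(-50\right) \frac{1}{125809} + 42229 \left(- \frac{1}{175135}\right) = \frac{59}{54} \left(-50\right) \frac{1}{125809} - \frac{42229}{175135} = \left(- \frac{1475}{27}\right) \frac{1}{125809} - \frac{42229}{175135} = - \frac{1475}{3396843} - \frac{42229}{175135} = - \frac{143703607172}{594906098805}$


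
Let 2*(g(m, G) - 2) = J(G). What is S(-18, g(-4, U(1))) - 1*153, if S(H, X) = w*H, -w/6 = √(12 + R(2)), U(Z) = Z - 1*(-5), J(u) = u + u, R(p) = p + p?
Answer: 279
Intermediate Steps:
R(p) = 2*p
J(u) = 2*u
U(Z) = 5 + Z (U(Z) = Z + 5 = 5 + Z)
w = -24 (w = -6*√(12 + 2*2) = -6*√(12 + 4) = -6*√16 = -6*4 = -24)
g(m, G) = 2 + G (g(m, G) = 2 + (2*G)/2 = 2 + G)
S(H, X) = -24*H
S(-18, g(-4, U(1))) - 1*153 = -24*(-18) - 1*153 = 432 - 153 = 279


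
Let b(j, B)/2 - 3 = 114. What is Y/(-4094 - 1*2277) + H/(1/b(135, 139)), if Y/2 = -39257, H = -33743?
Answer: -50304458288/6371 ≈ -7.8958e+6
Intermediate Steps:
b(j, B) = 234 (b(j, B) = 6 + 2*114 = 6 + 228 = 234)
Y = -78514 (Y = 2*(-39257) = -78514)
Y/(-4094 - 1*2277) + H/(1/b(135, 139)) = -78514/(-4094 - 1*2277) - 33743/(1/234) = -78514/(-4094 - 2277) - 33743/1/234 = -78514/(-6371) - 33743*234 = -78514*(-1/6371) - 7895862 = 78514/6371 - 7895862 = -50304458288/6371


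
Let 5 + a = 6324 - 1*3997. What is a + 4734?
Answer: 7056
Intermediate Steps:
a = 2322 (a = -5 + (6324 - 1*3997) = -5 + (6324 - 3997) = -5 + 2327 = 2322)
a + 4734 = 2322 + 4734 = 7056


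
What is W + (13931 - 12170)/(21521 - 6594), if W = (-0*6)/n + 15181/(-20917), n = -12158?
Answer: -189771950/312228059 ≈ -0.60780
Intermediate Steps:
W = -15181/20917 (W = -0*6/(-12158) + 15181/(-20917) = -269*0*(-1/12158) + 15181*(-1/20917) = 0*(-1/12158) - 15181/20917 = 0 - 15181/20917 = -15181/20917 ≈ -0.72577)
W + (13931 - 12170)/(21521 - 6594) = -15181/20917 + (13931 - 12170)/(21521 - 6594) = -15181/20917 + 1761/14927 = -189771950/312228059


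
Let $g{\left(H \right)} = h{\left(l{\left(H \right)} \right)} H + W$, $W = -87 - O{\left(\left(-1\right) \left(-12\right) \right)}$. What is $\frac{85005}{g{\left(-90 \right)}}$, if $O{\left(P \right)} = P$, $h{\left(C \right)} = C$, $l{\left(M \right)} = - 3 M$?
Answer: $- \frac{9445}{2711} \approx -3.484$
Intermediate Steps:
$W = -99$ ($W = -87 - \left(-1\right) \left(-12\right) = -87 - 12 = -99$)
$g{\left(H \right)} = -99 - 3 H^{2}$ ($g{\left(H \right)} = - 3 H H - 99 = - 3 H^{2} - 99 = -99 - 3 H^{2}$)
$\frac{85005}{g{\left(-90 \right)}} = \frac{85005}{-99 - 3 \left(-90\right)^{2}} = \frac{85005}{-99 - 24300} = \frac{85005}{-24399} = 85005 \left(- \frac{1}{24399}\right) = - \frac{9445}{2711}$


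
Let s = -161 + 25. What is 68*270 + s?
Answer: 18224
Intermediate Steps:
s = -136
68*270 + s = 68*270 - 136 = 18360 - 136 = 18224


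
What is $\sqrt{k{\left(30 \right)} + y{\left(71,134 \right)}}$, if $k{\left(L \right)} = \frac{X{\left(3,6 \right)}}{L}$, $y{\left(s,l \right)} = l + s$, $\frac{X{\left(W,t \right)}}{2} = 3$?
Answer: $\frac{3 \sqrt{570}}{5} \approx 14.325$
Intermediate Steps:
$X{\left(W,t \right)} = 6$ ($X{\left(W,t \right)} = 2 \cdot 3 = 6$)
$k{\left(L \right)} = \frac{6}{L}$
$\sqrt{k{\left(30 \right)} + y{\left(71,134 \right)}} = \sqrt{\frac{6}{30} + \left(134 + 71\right)} = \sqrt{6 \cdot \frac{1}{30} + 205} = \sqrt{\frac{1}{5} + 205} = \sqrt{\frac{1026}{5}} = \frac{3 \sqrt{570}}{5}$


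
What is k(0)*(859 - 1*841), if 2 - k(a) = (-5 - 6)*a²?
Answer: 36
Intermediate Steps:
k(a) = 2 + 11*a² (k(a) = 2 - (-5 - 6)*a² = 2 - (-11)*a² = 2 + 11*a²)
k(0)*(859 - 1*841) = (2 + 11*0²)*(859 - 1*841) = (2 + 11*0)*(859 - 841) = (2 + 0)*18 = 2*18 = 36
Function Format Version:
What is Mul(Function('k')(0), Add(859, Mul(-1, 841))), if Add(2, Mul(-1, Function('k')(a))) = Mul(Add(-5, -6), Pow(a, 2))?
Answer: 36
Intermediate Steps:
Function('k')(a) = Add(2, Mul(11, Pow(a, 2))) (Function('k')(a) = Add(2, Mul(-1, Mul(Add(-5, -6), Pow(a, 2)))) = Add(2, Mul(-1, Mul(-11, Pow(a, 2)))) = Add(2, Mul(11, Pow(a, 2))))
Mul(Function('k')(0), Add(859, Mul(-1, 841))) = Mul(Add(2, Mul(11, Pow(0, 2))), Add(859, Mul(-1, 841))) = Mul(Add(2, Mul(11, 0)), Add(859, -841)) = Mul(Add(2, 0), 18) = Mul(2, 18) = 36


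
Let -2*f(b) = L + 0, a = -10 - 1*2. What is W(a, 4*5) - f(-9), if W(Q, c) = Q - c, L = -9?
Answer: -73/2 ≈ -36.500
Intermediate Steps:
a = -12 (a = -10 - 2 = -12)
f(b) = 9/2 (f(b) = -(-9 + 0)/2 = -½*(-9) = 9/2)
W(a, 4*5) - f(-9) = (-12 - 4*5) - 1*9/2 = (-12 - 1*20) - 9/2 = (-12 - 20) - 9/2 = -32 - 9/2 = -73/2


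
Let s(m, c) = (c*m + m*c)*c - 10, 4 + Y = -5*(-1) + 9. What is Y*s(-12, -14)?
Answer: -47140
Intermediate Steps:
Y = 10 (Y = -4 + (-5*(-1) + 9) = -4 + (5 + 9) = -4 + 14 = 10)
s(m, c) = -10 + 2*m*c² (s(m, c) = (c*m + c*m)*c - 10 = (2*c*m)*c - 10 = 2*m*c² - 10 = -10 + 2*m*c²)
Y*s(-12, -14) = 10*(-10 + 2*(-12)*(-14)²) = 10*(-10 + 2*(-12)*196) = 10*(-10 - 4704) = 10*(-4714) = -47140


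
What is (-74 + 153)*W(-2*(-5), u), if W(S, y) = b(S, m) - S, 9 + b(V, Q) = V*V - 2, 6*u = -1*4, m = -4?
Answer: 6241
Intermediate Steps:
u = -2/3 (u = (-1*4)/6 = (1/6)*(-4) = -2/3 ≈ -0.66667)
b(V, Q) = -11 + V**2 (b(V, Q) = -9 + (V*V - 2) = -9 + (V**2 - 2) = -9 + (-2 + V**2) = -11 + V**2)
W(S, y) = -11 + S**2 - S (W(S, y) = (-11 + S**2) - S = -11 + S**2 - S)
(-74 + 153)*W(-2*(-5), u) = (-74 + 153)*(-11 + (-2*(-5))**2 - (-2)*(-5)) = 79*(-11 + 10**2 - 1*10) = 79*(-11 + 100 - 10) = 79*79 = 6241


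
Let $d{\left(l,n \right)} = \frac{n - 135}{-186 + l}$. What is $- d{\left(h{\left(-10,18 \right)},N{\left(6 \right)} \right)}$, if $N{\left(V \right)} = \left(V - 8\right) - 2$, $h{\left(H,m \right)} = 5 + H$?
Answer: $- \frac{139}{191} \approx -0.72775$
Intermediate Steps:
$N{\left(V \right)} = -10 + V$ ($N{\left(V \right)} = \left(-8 + V\right) - 2 = -10 + V$)
$d{\left(l,n \right)} = \frac{-135 + n}{-186 + l}$
$- d{\left(h{\left(-10,18 \right)},N{\left(6 \right)} \right)} = - \frac{-135 + \left(-10 + 6\right)}{-186 + \left(5 - 10\right)} = - \frac{-135 - 4}{-186 - 5} = - \frac{-139}{-191} = - \frac{\left(-1\right) \left(-139\right)}{191} = \left(-1\right) \frac{139}{191} = - \frac{139}{191}$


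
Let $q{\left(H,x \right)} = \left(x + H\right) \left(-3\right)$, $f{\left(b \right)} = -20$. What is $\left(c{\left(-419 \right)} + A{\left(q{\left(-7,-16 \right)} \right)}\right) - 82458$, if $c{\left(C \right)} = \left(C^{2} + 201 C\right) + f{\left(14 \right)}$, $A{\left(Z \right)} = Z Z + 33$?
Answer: $13658$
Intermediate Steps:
$q{\left(H,x \right)} = - 3 H - 3 x$ ($q{\left(H,x \right)} = \left(H + x\right) \left(-3\right) = - 3 H - 3 x$)
$A{\left(Z \right)} = 33 + Z^{2}$ ($A{\left(Z \right)} = Z^{2} + 33 = 33 + Z^{2}$)
$c{\left(C \right)} = -20 + C^{2} + 201 C$ ($c{\left(C \right)} = \left(C^{2} + 201 C\right) - 20 = -20 + C^{2} + 201 C$)
$\left(c{\left(-419 \right)} + A{\left(q{\left(-7,-16 \right)} \right)}\right) - 82458 = \left(\left(-20 + \left(-419\right)^{2} + 201 \left(-419\right)\right) + \left(33 + \left(\left(-3\right) \left(-7\right) - -48\right)^{2}\right)\right) - 82458 = \left(\left(-20 + 175561 - 84219\right) + \left(33 + \left(21 + 48\right)^{2}\right)\right) - 82458 = \left(91322 + \left(33 + 69^{2}\right)\right) - 82458 = \left(91322 + \left(33 + 4761\right)\right) - 82458 = \left(91322 + 4794\right) - 82458 = 96116 - 82458 = 13658$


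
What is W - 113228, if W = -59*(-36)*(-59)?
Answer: -238544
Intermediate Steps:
W = -125316 (W = 2124*(-59) = -125316)
W - 113228 = -125316 - 113228 = -238544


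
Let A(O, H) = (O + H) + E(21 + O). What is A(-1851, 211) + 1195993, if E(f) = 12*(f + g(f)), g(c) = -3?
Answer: 1172357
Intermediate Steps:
E(f) = -36 + 12*f (E(f) = 12*(f - 3) = 12*(-3 + f) = -36 + 12*f)
A(O, H) = 216 + H + 13*O (A(O, H) = (O + H) + (-36 + 12*(21 + O)) = (H + O) + (-36 + (252 + 12*O)) = (H + O) + (216 + 12*O) = 216 + H + 13*O)
A(-1851, 211) + 1195993 = (216 + 211 + 13*(-1851)) + 1195993 = (216 + 211 - 24063) + 1195993 = -23636 + 1195993 = 1172357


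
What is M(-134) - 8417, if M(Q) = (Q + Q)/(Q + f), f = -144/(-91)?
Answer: -50700231/6025 ≈ -8415.0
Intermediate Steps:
f = 144/91 (f = -144*(-1/91) = 144/91 ≈ 1.5824)
M(Q) = 2*Q/(144/91 + Q) (M(Q) = (Q + Q)/(Q + 144/91) = (2*Q)/(144/91 + Q) = 2*Q/(144/91 + Q))
M(-134) - 8417 = 182*(-134)/(144 + 91*(-134)) - 8417 = 182*(-134)/(144 - 12194) - 8417 = 182*(-134)/(-12050) - 8417 = 182*(-134)*(-1/12050) - 8417 = 12194/6025 - 8417 = -50700231/6025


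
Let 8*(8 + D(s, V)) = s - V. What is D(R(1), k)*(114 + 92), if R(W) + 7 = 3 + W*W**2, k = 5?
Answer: -1854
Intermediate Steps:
R(W) = -4 + W**3 (R(W) = -7 + (3 + W*W**2) = -7 + (3 + W**3) = -4 + W**3)
D(s, V) = -8 - V/8 + s/8 (D(s, V) = -8 + (s - V)/8 = -8 + (-V/8 + s/8) = -8 - V/8 + s/8)
D(R(1), k)*(114 + 92) = (-8 - 1/8*5 + (-4 + 1**3)/8)*(114 + 92) = (-8 - 5/8 + (-4 + 1)/8)*206 = (-8 - 5/8 + (1/8)*(-3))*206 = (-8 - 5/8 - 3/8)*206 = -9*206 = -1854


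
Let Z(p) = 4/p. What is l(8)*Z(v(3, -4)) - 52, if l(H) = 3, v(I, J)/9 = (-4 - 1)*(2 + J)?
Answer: -778/15 ≈ -51.867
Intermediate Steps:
v(I, J) = -90 - 45*J (v(I, J) = 9*((-4 - 1)*(2 + J)) = 9*(-5*(2 + J)) = 9*(-10 - 5*J) = -90 - 45*J)
l(8)*Z(v(3, -4)) - 52 = 3*(4/(-90 - 45*(-4))) - 52 = 3*(4/(-90 + 180)) - 52 = 3*(4/90) - 52 = 3*(4*(1/90)) - 52 = 3*(2/45) - 52 = 2/15 - 52 = -778/15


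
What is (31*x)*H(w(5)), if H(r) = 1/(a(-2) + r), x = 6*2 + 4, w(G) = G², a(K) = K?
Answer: 496/23 ≈ 21.565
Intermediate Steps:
x = 16 (x = 12 + 4 = 16)
H(r) = 1/(-2 + r)
(31*x)*H(w(5)) = (31*16)/(-2 + 5²) = 496/(-2 + 25) = 496/23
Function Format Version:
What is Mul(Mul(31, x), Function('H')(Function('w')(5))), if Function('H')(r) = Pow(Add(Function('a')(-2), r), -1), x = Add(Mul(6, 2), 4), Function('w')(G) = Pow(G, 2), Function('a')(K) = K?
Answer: Rational(496, 23) ≈ 21.565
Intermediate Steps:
x = 16 (x = Add(12, 4) = 16)
Function('H')(r) = Pow(Add(-2, r), -1)
Mul(Mul(31, x), Function('H')(Function('w')(5))) = Mul(Mul(31, 16), Pow(Add(-2, Pow(5, 2)), -1)) = Mul(496, Pow(Add(-2, 25), -1)) = Mul(496, Pow(23, -1)) = Mul(496, Rational(1, 23)) = Rational(496, 23)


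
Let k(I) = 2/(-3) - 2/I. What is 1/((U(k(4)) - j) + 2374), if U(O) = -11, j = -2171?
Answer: 1/4534 ≈ 0.00022056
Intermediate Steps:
k(I) = -⅔ - 2/I (k(I) = 2*(-⅓) - 2/I = -⅔ - 2/I)
1/((U(k(4)) - j) + 2374) = 1/((-11 - 1*(-2171)) + 2374) = 1/((-11 + 2171) + 2374) = 1/(2160 + 2374) = 1/4534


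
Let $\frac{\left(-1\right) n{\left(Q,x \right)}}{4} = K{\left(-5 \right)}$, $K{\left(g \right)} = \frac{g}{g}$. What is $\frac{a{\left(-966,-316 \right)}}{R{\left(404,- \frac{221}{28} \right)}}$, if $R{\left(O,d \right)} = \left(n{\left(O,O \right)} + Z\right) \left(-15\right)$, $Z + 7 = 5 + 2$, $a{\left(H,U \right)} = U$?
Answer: $- \frac{79}{15} \approx -5.2667$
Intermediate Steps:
$K{\left(g \right)} = 1$
$n{\left(Q,x \right)} = -4$ ($n{\left(Q,x \right)} = \left(-4\right) 1 = -4$)
$Z = 0$ ($Z = -7 + \left(5 + 2\right) = -7 + 7 = 0$)
$R{\left(O,d \right)} = 60$ ($R{\left(O,d \right)} = \left(-4 + 0\right) \left(-15\right) = \left(-4\right) \left(-15\right) = 60$)
$\frac{a{\left(-966,-316 \right)}}{R{\left(404,- \frac{221}{28} \right)}} = - \frac{316}{60} = \left(-316\right) \frac{1}{60} = - \frac{79}{15}$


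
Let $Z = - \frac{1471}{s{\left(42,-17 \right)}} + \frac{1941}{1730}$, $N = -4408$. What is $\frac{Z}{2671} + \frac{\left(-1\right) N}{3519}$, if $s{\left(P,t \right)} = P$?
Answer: $\frac{70567800169}{56912452695} \approx 1.2399$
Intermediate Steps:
$Z = - \frac{615827}{18165}$ ($Z = - \frac{1471}{42} + \frac{1941}{1730} = - \frac{615827}{18165} \approx -33.902$)
$\frac{Z}{2671} + \frac{\left(-1\right) N}{3519} = - \frac{615827}{18165 \cdot 2671} + \frac{\left(-1\right) \left(-4408\right)}{3519} = \left(- \frac{615827}{18165}\right) \frac{1}{2671} + 4408 \cdot \frac{1}{3519} = - \frac{615827}{48518715} + \frac{4408}{3519} = \frac{70567800169}{56912452695}$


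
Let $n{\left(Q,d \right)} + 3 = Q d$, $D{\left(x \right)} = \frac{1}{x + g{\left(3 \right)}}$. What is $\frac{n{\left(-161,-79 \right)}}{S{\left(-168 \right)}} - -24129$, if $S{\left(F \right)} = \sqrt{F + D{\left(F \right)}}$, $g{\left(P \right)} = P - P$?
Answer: $24129 - \frac{25432 i \sqrt{47418}}{5645} \approx 24129.0 - 981.04 i$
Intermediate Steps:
$g{\left(P \right)} = 0$
$D{\left(x \right)} = \frac{1}{x}$ ($D{\left(x \right)} = \frac{1}{x + 0} = \frac{1}{x}$)
$n{\left(Q,d \right)} = -3 + Q d$
$S{\left(F \right)} = \sqrt{F + \frac{1}{F}}$
$\frac{n{\left(-161,-79 \right)}}{S{\left(-168 \right)}} - -24129 = \frac{-3 - -12719}{\sqrt{-168 + \frac{1}{-168}}} - -24129 = \frac{-3 + 12719}{\sqrt{-168 - \frac{1}{168}}} + 24129 = \frac{12716}{\sqrt{- \frac{28225}{168}}} + 24129 = \frac{12716}{\frac{5}{84} i \sqrt{47418}} + 24129 = 12716 \left(- \frac{2 i \sqrt{47418}}{5645}\right) + 24129 = - \frac{25432 i \sqrt{47418}}{5645} + 24129 = 24129 - \frac{25432 i \sqrt{47418}}{5645}$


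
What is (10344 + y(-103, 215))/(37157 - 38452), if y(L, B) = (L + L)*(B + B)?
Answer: 78236/1295 ≈ 60.414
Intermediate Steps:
y(L, B) = 4*B*L (y(L, B) = (2*L)*(2*B) = 4*B*L)
(10344 + y(-103, 215))/(37157 - 38452) = (10344 + 4*215*(-103))/(37157 - 38452) = (10344 - 88580)/(-1295) = -78236*(-1/1295) = 78236/1295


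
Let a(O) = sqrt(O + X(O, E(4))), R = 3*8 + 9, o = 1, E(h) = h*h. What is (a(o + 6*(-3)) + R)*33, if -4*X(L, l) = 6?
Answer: 1089 + 33*I*sqrt(74)/2 ≈ 1089.0 + 141.94*I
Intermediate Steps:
E(h) = h**2
X(L, l) = -3/2 (X(L, l) = -1/4*6 = -3/2)
R = 33 (R = 24 + 9 = 33)
a(O) = sqrt(-3/2 + O) (a(O) = sqrt(O - 3/2) = sqrt(-3/2 + O))
(a(o + 6*(-3)) + R)*33 = (sqrt(-6 + 4*(1 + 6*(-3)))/2 + 33)*33 = (sqrt(-6 + 4*(1 - 18))/2 + 33)*33 = (sqrt(-6 + 4*(-17))/2 + 33)*33 = (sqrt(-6 - 68)/2 + 33)*33 = (sqrt(-74)/2 + 33)*33 = ((I*sqrt(74))/2 + 33)*33 = (I*sqrt(74)/2 + 33)*33 = (33 + I*sqrt(74)/2)*33 = 1089 + 33*I*sqrt(74)/2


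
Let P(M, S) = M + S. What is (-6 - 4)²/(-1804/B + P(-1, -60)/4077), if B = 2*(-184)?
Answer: 7501680/366623 ≈ 20.462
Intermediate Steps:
B = -368
(-6 - 4)²/(-1804/B + P(-1, -60)/4077) = (-6 - 4)²/(-1804/(-368) + (-1 - 60)/4077) = (-10)²/(-1804*(-1/368) - 61*1/4077) = 100/(451/92 - 61/4077) = 100/(1833115/375084) = 100*(375084/1833115) = 7501680/366623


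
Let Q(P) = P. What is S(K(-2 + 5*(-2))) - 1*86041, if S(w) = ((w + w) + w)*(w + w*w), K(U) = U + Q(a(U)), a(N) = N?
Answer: -125785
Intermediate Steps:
K(U) = 2*U (K(U) = U + U = 2*U)
S(w) = 3*w*(w + w²) (S(w) = (2*w + w)*(w + w²) = (3*w)*(w + w²) = 3*w*(w + w²))
S(K(-2 + 5*(-2))) - 1*86041 = 3*(2*(-2 + 5*(-2)))²*(1 + 2*(-2 + 5*(-2))) - 1*86041 = 3*(2*(-2 - 10))²*(1 + 2*(-2 - 10)) - 86041 = 3*(2*(-12))²*(1 + 2*(-12)) - 86041 = 3*(-24)²*(1 - 24) - 86041 = 3*576*(-23) - 86041 = -39744 - 86041 = -125785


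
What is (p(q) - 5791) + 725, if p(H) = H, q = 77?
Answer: -4989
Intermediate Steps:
(p(q) - 5791) + 725 = (77 - 5791) + 725 = -5714 + 725 = -4989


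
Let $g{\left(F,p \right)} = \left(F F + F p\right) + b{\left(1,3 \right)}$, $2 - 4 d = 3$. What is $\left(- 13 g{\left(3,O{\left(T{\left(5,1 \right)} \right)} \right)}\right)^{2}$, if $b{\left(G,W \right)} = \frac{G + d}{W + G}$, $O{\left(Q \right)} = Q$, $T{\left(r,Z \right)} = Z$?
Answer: $\frac{6426225}{256} \approx 25102.0$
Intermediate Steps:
$d = - \frac{1}{4}$ ($d = \frac{1}{2} - \frac{3}{4} = - \frac{1}{4} \approx -0.25$)
$b{\left(G,W \right)} = \frac{- \frac{1}{4} + G}{G + W}$ ($b{\left(G,W \right)} = \frac{G - \frac{1}{4}}{W + G} = \frac{- \frac{1}{4} + G}{G + W}$)
$g{\left(F,p \right)} = \frac{3}{16} + F^{2} + F p$ ($g{\left(F,p \right)} = \left(F F + F p\right) + \frac{- \frac{1}{4} + 1}{1 + 3} = \left(F^{2} + F p\right) + \frac{1}{4} \cdot \frac{3}{4} = \left(F^{2} + F p\right) + \frac{3}{16} = \frac{3}{16} + F^{2} + F p$)
$\left(- 13 g{\left(3,O{\left(T{\left(5,1 \right)} \right)} \right)}\right)^{2} = \left(- 13 \left(\frac{3}{16} + 3^{2} + 3 \cdot 1\right)\right)^{2} = \left(- 13 \left(\frac{3}{16} + 9 + 3\right)\right)^{2} = \left(\left(-13\right) \frac{195}{16}\right)^{2} = \left(- \frac{2535}{16}\right)^{2} = \frac{6426225}{256}$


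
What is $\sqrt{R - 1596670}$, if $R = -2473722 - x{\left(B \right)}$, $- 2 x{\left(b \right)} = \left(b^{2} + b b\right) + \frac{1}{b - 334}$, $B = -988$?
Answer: $\frac{i \sqrt{5407767722293}}{1322} \approx 1759.0 i$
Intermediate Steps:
$x{\left(b \right)} = - b^{2} - \frac{1}{2 \left(-334 + b\right)}$ ($x{\left(b \right)} = - \frac{\left(b^{2} + b b\right) + \frac{1}{b - 334}}{2} = - \frac{\left(b^{2} + b^{2}\right) + \frac{1}{-334 + b}}{2} = - \frac{2 b^{2} + \frac{1}{-334 + b}}{2} = - \frac{\frac{1}{-334 + b} + 2 b^{2}}{2} = - b^{2} - \frac{1}{2 \left(-334 + b\right)}$)
$R = - \frac{3959596233}{2644}$ ($R = -2473722 - \frac{- \frac{1}{2} - \left(-988\right)^{3} + 334 \left(-988\right)^{2}}{-334 - 988} = -2473722 - \frac{- \frac{1}{2} - -964430272 + 334 \cdot 976144}{-1322} = -2473722 - - \frac{- \frac{1}{2} + 964430272 + 326032096}{1322} = -2473722 - \left(- \frac{1}{1322}\right) \frac{2580924735}{2} = -2473722 - - \frac{2580924735}{2644} = -2473722 + \frac{2580924735}{2644} = - \frac{3959596233}{2644} \approx -1.4976 \cdot 10^{6}$)
$\sqrt{R - 1596670} = \sqrt{- \frac{3959596233}{2644} - 1596670} = \sqrt{- \frac{8181191713}{2644}} = \frac{i \sqrt{5407767722293}}{1322}$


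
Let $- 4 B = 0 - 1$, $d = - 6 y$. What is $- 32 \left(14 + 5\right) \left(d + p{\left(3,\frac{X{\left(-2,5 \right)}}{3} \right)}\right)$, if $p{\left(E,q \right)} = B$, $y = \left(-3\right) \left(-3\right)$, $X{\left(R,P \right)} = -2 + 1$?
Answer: $32680$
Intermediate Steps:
$X{\left(R,P \right)} = -1$
$y = 9$
$d = -54$ ($d = \left(-6\right) 9 = -54$)
$B = \frac{1}{4}$ ($B = - \frac{0 - 1}{4} = \left(- \frac{1}{4}\right) \left(-1\right) = \frac{1}{4} \approx 0.25$)
$p{\left(E,q \right)} = \frac{1}{4}$
$- 32 \left(14 + 5\right) \left(d + p{\left(3,\frac{X{\left(-2,5 \right)}}{3} \right)}\right) = - 32 \left(14 + 5\right) \left(-54 + \frac{1}{4}\right) = \left(-32\right) 19 \left(- \frac{215}{4}\right) = \left(-608\right) \left(- \frac{215}{4}\right) = 32680$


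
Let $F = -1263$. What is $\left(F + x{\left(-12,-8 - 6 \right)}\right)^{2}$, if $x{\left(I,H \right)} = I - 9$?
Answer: $1648656$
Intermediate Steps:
$x{\left(I,H \right)} = -9 + I$ ($x{\left(I,H \right)} = I - 9 = -9 + I$)
$\left(F + x{\left(-12,-8 - 6 \right)}\right)^{2} = \left(-1263 - 21\right)^{2} = \left(-1284\right)^{2} = 1648656$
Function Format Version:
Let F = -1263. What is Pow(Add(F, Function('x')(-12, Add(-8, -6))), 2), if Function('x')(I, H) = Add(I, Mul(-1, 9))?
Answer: 1648656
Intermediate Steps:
Function('x')(I, H) = Add(-9, I) (Function('x')(I, H) = Add(I, -9) = Add(-9, I))
Pow(Add(F, Function('x')(-12, Add(-8, -6))), 2) = Pow(Add(-1263, Add(-9, -12)), 2) = Pow(Add(-1263, -21), 2) = Pow(-1284, 2) = 1648656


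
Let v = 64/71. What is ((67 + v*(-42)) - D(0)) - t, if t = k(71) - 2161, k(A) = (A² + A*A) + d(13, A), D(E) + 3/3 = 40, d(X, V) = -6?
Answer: -562665/71 ≈ -7924.9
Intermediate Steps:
v = 64/71 (v = 64*(1/71) = 64/71 ≈ 0.90141)
D(E) = 39 (D(E) = -1 + 40 = 39)
k(A) = -6 + 2*A² (k(A) = (A² + A*A) - 6 = (A² + A²) - 6 = 2*A² - 6 = -6 + 2*A²)
t = 7915 (t = (-6 + 2*71²) - 2161 = (-6 + 2*5041) - 2161 = (-6 + 10082) - 2161 = 10076 - 2161 = 7915)
((67 + v*(-42)) - D(0)) - t = ((67 + (64/71)*(-42)) - 1*39) - 1*7915 = ((67 - 2688/71) - 39) - 7915 = (2069/71 - 39) - 7915 = -700/71 - 7915 = -562665/71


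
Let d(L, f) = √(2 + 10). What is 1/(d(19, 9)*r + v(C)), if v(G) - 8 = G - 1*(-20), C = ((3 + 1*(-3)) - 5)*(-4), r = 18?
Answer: -1/33 + √3/44 ≈ 0.0090618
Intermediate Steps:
d(L, f) = 2*√3 (d(L, f) = √12 = 2*√3)
C = 20 (C = ((3 - 3) - 5)*(-4) = (0 - 5)*(-4) = -5*(-4) = 20)
v(G) = 28 + G (v(G) = 8 + (G - 1*(-20)) = 8 + (G + 20) = 8 + (20 + G) = 28 + G)
1/(d(19, 9)*r + v(C)) = 1/((2*√3)*18 + (28 + 20)) = 1/(36*√3 + 48) = 1/(48 + 36*√3)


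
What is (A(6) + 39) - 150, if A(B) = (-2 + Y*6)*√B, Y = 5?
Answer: -111 + 28*√6 ≈ -42.414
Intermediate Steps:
A(B) = 28*√B (A(B) = (-2 + 5*6)*√B = (-2 + 30)*√B = 28*√B)
(A(6) + 39) - 150 = (28*√6 + 39) - 150 = (39 + 28*√6) - 150 = -111 + 28*√6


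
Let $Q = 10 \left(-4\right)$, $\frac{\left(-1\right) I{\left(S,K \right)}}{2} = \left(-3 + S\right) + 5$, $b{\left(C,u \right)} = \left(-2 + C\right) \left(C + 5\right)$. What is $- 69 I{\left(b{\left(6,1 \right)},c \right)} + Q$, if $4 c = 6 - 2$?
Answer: $6308$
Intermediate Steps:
$b{\left(C,u \right)} = \left(-2 + C\right) \left(5 + C\right)$
$c = 1$ ($c = \frac{6 - 2}{4} = \frac{1}{4} \cdot 4 = 1$)
$I{\left(S,K \right)} = -4 - 2 S$ ($I{\left(S,K \right)} = - 2 \left(\left(-3 + S\right) + 5\right) = - 2 \left(2 + S\right) = -4 - 2 S$)
$Q = -40$
$- 69 I{\left(b{\left(6,1 \right)},c \right)} + Q = - 69 \left(-4 - 2 \left(-10 + 6^{2} + 3 \cdot 6\right)\right) - 40 = - 69 \left(-4 - 2 \left(-10 + 36 + 18\right)\right) - 40 = - 69 \left(-4 - 88\right) - 40 = \left(-69\right) \left(-92\right) - 40 = 6348 - 40 = 6308$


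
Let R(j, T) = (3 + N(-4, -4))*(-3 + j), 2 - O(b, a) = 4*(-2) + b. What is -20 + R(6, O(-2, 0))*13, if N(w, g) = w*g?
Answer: 721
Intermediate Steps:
N(w, g) = g*w
O(b, a) = 10 - b (O(b, a) = 2 - (4*(-2) + b) = 2 - (-8 + b) = 2 + (8 - b) = 10 - b)
R(j, T) = -57 + 19*j (R(j, T) = (3 - 4*(-4))*(-3 + j) = (3 + 16)*(-3 + j) = 19*(-3 + j) = -57 + 19*j)
-20 + R(6, O(-2, 0))*13 = -20 + (-57 + 19*6)*13 = -20 + (-57 + 114)*13 = -20 + 57*13 = -20 + 741 = 721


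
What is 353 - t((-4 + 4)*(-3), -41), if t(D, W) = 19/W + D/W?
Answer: 14492/41 ≈ 353.46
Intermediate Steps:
353 - t((-4 + 4)*(-3), -41) = 353 - (19 + (-4 + 4)*(-3))/(-41) = 353 - (-1)*(19 + 0*(-3))/41 = 353 - (-1)*(19 + 0)/41 = 353 - (-1)*19/41 = 353 - 1*(-19/41) = 353 + 19/41 = 14492/41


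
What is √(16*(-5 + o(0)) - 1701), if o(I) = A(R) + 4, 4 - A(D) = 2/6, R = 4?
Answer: 5*I*√597/3 ≈ 40.723*I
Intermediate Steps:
A(D) = 11/3 (A(D) = 4 - 2/6 = 4 - 1*⅓ = 4 - ⅓ = 11/3)
o(I) = 23/3 (o(I) = 11/3 + 4 = 23/3)
√(16*(-5 + o(0)) - 1701) = √(16*(-5 + 23/3) - 1701) = √(16*(8/3) - 1701) = √(128/3 - 1701) = √(-4975/3) = 5*I*√597/3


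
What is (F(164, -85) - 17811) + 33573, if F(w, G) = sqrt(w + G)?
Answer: 15762 + sqrt(79) ≈ 15771.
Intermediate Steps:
F(w, G) = sqrt(G + w)
(F(164, -85) - 17811) + 33573 = (sqrt(-85 + 164) - 17811) + 33573 = (sqrt(79) - 17811) + 33573 = (-17811 + sqrt(79)) + 33573 = 15762 + sqrt(79)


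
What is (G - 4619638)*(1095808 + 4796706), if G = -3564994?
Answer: -48228058644848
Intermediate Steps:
(G - 4619638)*(1095808 + 4796706) = (-3564994 - 4619638)*(1095808 + 4796706) = -8184632*5892514 = -48228058644848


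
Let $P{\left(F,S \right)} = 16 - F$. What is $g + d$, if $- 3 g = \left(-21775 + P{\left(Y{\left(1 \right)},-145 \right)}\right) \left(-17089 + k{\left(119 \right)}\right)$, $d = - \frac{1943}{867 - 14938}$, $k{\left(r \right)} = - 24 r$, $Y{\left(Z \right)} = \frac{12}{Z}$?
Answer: $- \frac{2036648709472}{14071} \approx -1.4474 \cdot 10^{8}$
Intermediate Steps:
$d = \frac{1943}{14071}$ ($d = - \frac{1943}{-14071} = \left(-1943\right) \left(- \frac{1}{14071}\right) = \frac{1943}{14071} \approx 0.13809$)
$g = -144740865$ ($g = - \frac{\left(-21775 + \left(16 - \frac{12}{1}\right)\right) \left(-17089 - 2856\right)}{3} = - \frac{\left(-21775 + \left(16 - 12 \cdot 1\right)\right) \left(-17089 - 2856\right)}{3} = - \frac{\left(-21775 + \left(16 - 12\right)\right) \left(-19945\right)}{3} = - \frac{\left(-21775 + 4\right) \left(-19945\right)}{3} = - \frac{\left(-21771\right) \left(-19945\right)}{3} = \left(- \frac{1}{3}\right) 434222595 = -144740865$)
$g + d = -144740865 + \frac{1943}{14071} = - \frac{2036648709472}{14071}$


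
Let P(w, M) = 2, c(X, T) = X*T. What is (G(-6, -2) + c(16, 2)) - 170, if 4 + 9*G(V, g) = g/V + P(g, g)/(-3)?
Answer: -3739/27 ≈ -138.48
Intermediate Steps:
c(X, T) = T*X
G(V, g) = -14/27 + g/(9*V) (G(V, g) = -4/9 + (g/V + 2/(-3))/9 = -4/9 + (g/V + 2*(-⅓))/9 = -4/9 + (g/V - ⅔)/9 = -4/9 + (-⅔ + g/V)/9 = -4/9 + (-2/27 + g/(9*V)) = -14/27 + g/(9*V))
(G(-6, -2) + c(16, 2)) - 170 = ((-14/27 + (⅑)*(-2)/(-6)) + 2*16) - 170 = ((-14/27 + (⅑)*(-2)*(-⅙)) + 32) - 170 = ((-14/27 + 1/27) + 32) - 170 = (-13/27 + 32) - 170 = 851/27 - 170 = -3739/27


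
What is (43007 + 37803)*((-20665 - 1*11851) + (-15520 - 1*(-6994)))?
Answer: -3316604020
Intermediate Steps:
(43007 + 37803)*((-20665 - 1*11851) + (-15520 - 1*(-6994))) = 80810*((-20665 - 11851) + (-15520 + 6994)) = 80810*(-32516 - 8526) = 80810*(-41042) = -3316604020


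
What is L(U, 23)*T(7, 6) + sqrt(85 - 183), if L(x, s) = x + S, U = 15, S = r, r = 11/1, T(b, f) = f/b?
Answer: 156/7 + 7*I*sqrt(2) ≈ 22.286 + 9.8995*I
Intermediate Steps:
r = 11 (r = 11*1 = 11)
S = 11
L(x, s) = 11 + x (L(x, s) = x + 11 = 11 + x)
L(U, 23)*T(7, 6) + sqrt(85 - 183) = (11 + 15)*(6/7) + sqrt(85 - 183) = 26*(6*(1/7)) + sqrt(-98) = 26*(6/7) + 7*I*sqrt(2) = 156/7 + 7*I*sqrt(2)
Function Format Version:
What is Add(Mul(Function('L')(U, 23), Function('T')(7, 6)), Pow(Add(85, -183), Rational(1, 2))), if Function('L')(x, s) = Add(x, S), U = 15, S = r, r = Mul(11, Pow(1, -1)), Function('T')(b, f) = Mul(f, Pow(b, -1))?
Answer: Add(Rational(156, 7), Mul(7, I, Pow(2, Rational(1, 2)))) ≈ Add(22.286, Mul(9.8995, I))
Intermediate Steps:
r = 11 (r = Mul(11, 1) = 11)
S = 11
Function('L')(x, s) = Add(11, x) (Function('L')(x, s) = Add(x, 11) = Add(11, x))
Add(Mul(Function('L')(U, 23), Function('T')(7, 6)), Pow(Add(85, -183), Rational(1, 2))) = Add(Mul(Add(11, 15), Mul(6, Pow(7, -1))), Pow(Add(85, -183), Rational(1, 2))) = Add(Mul(26, Mul(6, Rational(1, 7))), Pow(-98, Rational(1, 2))) = Add(Mul(26, Rational(6, 7)), Mul(7, I, Pow(2, Rational(1, 2)))) = Add(Rational(156, 7), Mul(7, I, Pow(2, Rational(1, 2))))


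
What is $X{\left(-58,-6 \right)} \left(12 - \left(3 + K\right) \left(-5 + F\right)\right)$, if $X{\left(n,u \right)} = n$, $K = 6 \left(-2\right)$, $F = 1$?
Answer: $1392$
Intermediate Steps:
$K = -12$
$X{\left(-58,-6 \right)} \left(12 - \left(3 + K\right) \left(-5 + F\right)\right) = - 58 \left(12 - \left(3 - 12\right) \left(-5 + 1\right)\right) = - 58 \left(12 - \left(-9\right) \left(-4\right)\right) = - 58 \left(12 - 36\right) = \left(-58\right) \left(-24\right) = 1392$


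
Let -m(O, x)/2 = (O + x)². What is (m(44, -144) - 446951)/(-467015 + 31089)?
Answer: 466951/435926 ≈ 1.0712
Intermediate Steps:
m(O, x) = -2*(O + x)²
(m(44, -144) - 446951)/(-467015 + 31089) = (-2*(44 - 144)² - 446951)/(-467015 + 31089) = (-2*(-100)² - 446951)/(-435926) = (-2*10000 - 446951)*(-1/435926) = (-20000 - 446951)*(-1/435926) = -466951*(-1/435926) = 466951/435926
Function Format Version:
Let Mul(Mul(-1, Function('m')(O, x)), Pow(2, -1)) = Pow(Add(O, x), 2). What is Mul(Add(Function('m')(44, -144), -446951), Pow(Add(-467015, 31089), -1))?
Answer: Rational(466951, 435926) ≈ 1.0712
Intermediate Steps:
Function('m')(O, x) = Mul(-2, Pow(Add(O, x), 2))
Mul(Add(Function('m')(44, -144), -446951), Pow(Add(-467015, 31089), -1)) = Mul(Add(Mul(-2, Pow(Add(44, -144), 2)), -446951), Pow(Add(-467015, 31089), -1)) = Mul(Add(Mul(-2, Pow(-100, 2)), -446951), Pow(-435926, -1)) = Mul(Add(Mul(-2, 10000), -446951), Rational(-1, 435926)) = Mul(Add(-20000, -446951), Rational(-1, 435926)) = Mul(-466951, Rational(-1, 435926)) = Rational(466951, 435926)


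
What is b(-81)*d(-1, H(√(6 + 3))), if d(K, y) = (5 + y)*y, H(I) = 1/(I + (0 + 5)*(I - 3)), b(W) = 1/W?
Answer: -16/729 ≈ -0.021948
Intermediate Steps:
H(I) = 1/(-15 + 6*I) (H(I) = 1/(I + 5*(-3 + I)) = 1/(I + (-15 + 5*I)) = 1/(-15 + 6*I))
d(K, y) = y*(5 + y)
b(-81)*d(-1, H(√(6 + 3))) = ((1/(3*(-5 + 2*√(6 + 3))))*(5 + 1/(3*(-5 + 2*√(6 + 3)))))/(-81) = -1/(3*(-5 + 2*√9))*(5 + 1/(3*(-5 + 2*√9)))/81 = -1/(3*(-5 + 2*3))*(5 + 1/(3*(-5 + 2*3)))/81 = -1/(3*(-5 + 6))*(5 + 1/(3*(-5 + 6)))/81 = -(⅓)/1*(5 + (⅓)/1)/81 = -(⅓)*1*(5 + (⅓)*1)/81 = -(5 + ⅓)/243 = -16/(243*3) = -1/81*16/9 = -16/729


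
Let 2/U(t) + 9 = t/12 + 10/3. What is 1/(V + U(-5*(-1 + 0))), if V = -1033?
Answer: -21/21701 ≈ -0.00096770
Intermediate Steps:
U(t) = 2/(-17/3 + t/12) (U(t) = 2/(-9 + (t/12 + 10/3)) = 2/(-9 + (10/3 + t/12)) = 2/(-17/3 + t/12))
1/(V + U(-5*(-1 + 0))) = 1/(-1033 + 24/(-68 - 5*(-1 + 0))) = 1/(-1033 + 24/(-68 - 5*(-1))) = 1/(-1033 + 24/(-68 + 5)) = 1/(-1033 + 24/(-63)) = 1/(-1033 + 24*(-1/63)) = 1/(-1033 - 8/21) = 1/(-21701/21) = -21/21701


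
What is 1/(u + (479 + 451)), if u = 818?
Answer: 1/1748 ≈ 0.00057208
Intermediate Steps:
1/(u + (479 + 451)) = 1/(818 + (479 + 451)) = 1/(818 + 930) = 1/1748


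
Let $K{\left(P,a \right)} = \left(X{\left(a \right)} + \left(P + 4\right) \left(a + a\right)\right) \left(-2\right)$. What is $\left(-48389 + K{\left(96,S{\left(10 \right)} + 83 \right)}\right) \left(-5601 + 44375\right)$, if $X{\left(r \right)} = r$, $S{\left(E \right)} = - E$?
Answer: $-3014096890$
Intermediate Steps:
$K{\left(P,a \right)} = - 2 a - 4 a \left(4 + P\right)$ ($K{\left(P,a \right)} = \left(a + \left(P + 4\right) \left(a + a\right)\right) \left(-2\right) = \left(a + \left(4 + P\right) 2 a\right) \left(-2\right) = \left(a + 2 a \left(4 + P\right)\right) \left(-2\right) = - 2 a - 4 a \left(4 + P\right)$)
$\left(-48389 + K{\left(96,S{\left(10 \right)} + 83 \right)}\right) \left(-5601 + 44375\right) = \left(-48389 + 2 \left(\left(-1\right) 10 + 83\right) \left(-9 - 192\right)\right) \left(-5601 + 44375\right) = \left(-48389 + 2 \left(-10 + 83\right) \left(-9 - 192\right)\right) 38774 = \left(-48389 + 2 \cdot 73 \left(-201\right)\right) 38774 = \left(-48389 - 29346\right) 38774 = \left(-77735\right) 38774 = -3014096890$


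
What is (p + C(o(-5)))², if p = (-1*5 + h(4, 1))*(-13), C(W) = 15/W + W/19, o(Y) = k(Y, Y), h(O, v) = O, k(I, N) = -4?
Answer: 471969/5776 ≈ 81.712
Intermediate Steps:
o(Y) = -4
C(W) = 15/W + W/19 (C(W) = 15/W + W*(1/19) = 15/W + W/19)
p = 13 (p = (-1*5 + 4)*(-13) = (-5 + 4)*(-13) = -1*(-13) = 13)
(p + C(o(-5)))² = (13 + (15/(-4) + (1/19)*(-4)))² = (13 + (15*(-¼) - 4/19))² = (13 + (-15/4 - 4/19))² = (13 - 301/76)² = (687/76)² = 471969/5776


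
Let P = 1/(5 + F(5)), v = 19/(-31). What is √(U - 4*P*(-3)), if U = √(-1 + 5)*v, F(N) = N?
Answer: 2*I*√155/155 ≈ 0.16064*I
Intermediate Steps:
v = -19/31 (v = 19*(-1/31) = -19/31 ≈ -0.61290)
P = ⅒ (P = 1/(5 + 5) = 1/10 = ⅒ ≈ 0.10000)
U = -38/31 (U = √(-1 + 5)*(-19/31) = √4*(-19/31) = 2*(-19/31) = -38/31 ≈ -1.2258)
√(U - 4*P*(-3)) = √(-38/31 - 4*⅒*(-3)) = √(-38/31 - ⅖*(-3)) = √(-38/31 + 6/5) = √(-4/155) = 2*I*√155/155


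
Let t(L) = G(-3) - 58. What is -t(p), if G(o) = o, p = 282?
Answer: 61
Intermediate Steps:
t(L) = -61 (t(L) = -3 - 58 = -61)
-t(p) = -1*(-61) = 61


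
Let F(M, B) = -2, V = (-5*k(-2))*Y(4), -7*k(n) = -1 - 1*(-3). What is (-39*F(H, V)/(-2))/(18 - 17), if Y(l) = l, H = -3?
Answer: -39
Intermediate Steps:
k(n) = -2/7 (k(n) = -(-1 - 1*(-3))/7 = -(-1 + 3)/7 = -1/7*2 = -2/7)
V = 40/7 (V = -5*(-2/7)*4 = (10/7)*4 = 40/7 ≈ 5.7143)
(-39*F(H, V)/(-2))/(18 - 17) = (-39*(-2/(-2)))/(18 - 17) = -39*(-2*(-1/2))/1 = -39*1 = -39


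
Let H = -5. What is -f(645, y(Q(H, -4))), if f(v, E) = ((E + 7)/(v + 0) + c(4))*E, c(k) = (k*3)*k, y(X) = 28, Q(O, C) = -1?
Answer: -173572/129 ≈ -1345.5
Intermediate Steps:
c(k) = 3*k² (c(k) = (3*k)*k = 3*k²)
f(v, E) = E*(48 + (7 + E)/v) (f(v, E) = ((E + 7)/(v + 0) + 3*4²)*E = ((7 + E)/v + 3*16)*E = ((7 + E)/v + 48)*E = (48 + (7 + E)/v)*E = E*(48 + (7 + E)/v))
-f(645, y(Q(H, -4))) = -28*(7 + 28 + 48*645)/645 = -28*(7 + 28 + 30960)/645 = -28*30995/645 = -1*173572/129 = -173572/129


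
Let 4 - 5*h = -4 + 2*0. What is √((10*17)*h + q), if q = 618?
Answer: √890 ≈ 29.833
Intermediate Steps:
h = 8/5 (h = ⅘ - (-4 + 2*0)/5 = ⅘ - (-4 + 0)/5 = ⅘ - ⅕*(-4) = ⅘ + ⅘ = 8/5 ≈ 1.6000)
√((10*17)*h + q) = √((10*17)*(8/5) + 618) = √(170*(8/5) + 618) = √(272 + 618) = √890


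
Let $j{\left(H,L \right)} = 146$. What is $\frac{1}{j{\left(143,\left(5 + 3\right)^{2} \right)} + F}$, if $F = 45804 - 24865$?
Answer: $\frac{1}{21085} \approx 4.7427 \cdot 10^{-5}$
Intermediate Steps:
$F = 20939$ ($F = 45804 - 24865 = 20939$)
$\frac{1}{j{\left(143,\left(5 + 3\right)^{2} \right)} + F} = \frac{1}{146 + 20939} = \frac{1}{21085}$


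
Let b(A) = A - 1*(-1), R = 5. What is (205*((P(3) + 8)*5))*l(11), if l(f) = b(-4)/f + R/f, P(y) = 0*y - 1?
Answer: 14350/11 ≈ 1304.5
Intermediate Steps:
b(A) = 1 + A (b(A) = A + 1 = 1 + A)
P(y) = -1 (P(y) = 0 - 1 = -1)
l(f) = 2/f (l(f) = (1 - 4)/f + 5/f = -3/f + 5/f = 2/f)
(205*((P(3) + 8)*5))*l(11) = (205*((-1 + 8)*5))*(2/11) = (205*(7*5))*(2*(1/11)) = (205*35)*(2/11) = 7175*(2/11) = 14350/11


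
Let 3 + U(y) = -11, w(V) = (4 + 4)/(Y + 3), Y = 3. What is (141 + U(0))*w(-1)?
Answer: 508/3 ≈ 169.33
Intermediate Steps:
w(V) = 4/3 (w(V) = (4 + 4)/(3 + 3) = 8/6 = 8*(⅙) = 4/3)
U(y) = -14 (U(y) = -3 - 11 = -14)
(141 + U(0))*w(-1) = (141 - 14)*(4/3) = 127*(4/3) = 508/3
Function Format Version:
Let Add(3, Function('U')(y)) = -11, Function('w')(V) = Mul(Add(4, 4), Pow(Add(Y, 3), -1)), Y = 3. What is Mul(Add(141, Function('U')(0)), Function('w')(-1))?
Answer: Rational(508, 3) ≈ 169.33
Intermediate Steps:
Function('w')(V) = Rational(4, 3) (Function('w')(V) = Mul(Add(4, 4), Pow(Add(3, 3), -1)) = Mul(8, Pow(6, -1)) = Mul(8, Rational(1, 6)) = Rational(4, 3))
Function('U')(y) = -14 (Function('U')(y) = Add(-3, -11) = -14)
Mul(Add(141, Function('U')(0)), Function('w')(-1)) = Mul(Add(141, -14), Rational(4, 3)) = Mul(127, Rational(4, 3)) = Rational(508, 3)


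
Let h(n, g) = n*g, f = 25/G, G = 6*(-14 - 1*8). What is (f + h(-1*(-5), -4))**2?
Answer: 7102225/17424 ≈ 407.61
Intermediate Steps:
G = -132 (G = 6*(-14 - 8) = 6*(-22) = -132)
f = -25/132 (f = 25/(-132) = 25*(-1/132) = -25/132 ≈ -0.18939)
h(n, g) = g*n
(f + h(-1*(-5), -4))**2 = (-25/132 - (-4)*(-5))**2 = (-25/132 - 4*5)**2 = (-25/132 - 20)**2 = (-2665/132)**2 = 7102225/17424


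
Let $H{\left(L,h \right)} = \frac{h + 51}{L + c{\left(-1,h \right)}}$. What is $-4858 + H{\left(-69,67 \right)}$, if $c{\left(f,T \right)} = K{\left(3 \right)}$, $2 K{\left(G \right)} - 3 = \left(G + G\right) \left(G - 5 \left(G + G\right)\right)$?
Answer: $- \frac{1443062}{297} \approx -4858.8$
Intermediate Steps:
$K{\left(G \right)} = \frac{3}{2} - 9 G^{2}$ ($K{\left(G \right)} = \frac{3}{2} + \frac{\left(G + G\right) \left(G - 5 \left(G + G\right)\right)}{2} = \frac{3}{2} + \frac{2 G \left(G - 5 \cdot 2 G\right)}{2} = \frac{3}{2} + \frac{2 G \left(G - 10 G\right)}{2} = \frac{3}{2} + \frac{2 G \left(- 9 G\right)}{2} = \frac{3}{2} + \frac{\left(-18\right) G^{2}}{2} = \frac{3}{2} - 9 G^{2}$)
$c{\left(f,T \right)} = - \frac{159}{2}$ ($c{\left(f,T \right)} = \frac{3}{2} - 9 \cdot 3^{2} = \frac{3}{2} - 81 = - \frac{159}{2}$)
$H{\left(L,h \right)} = \frac{51 + h}{- \frac{159}{2} + L}$ ($H{\left(L,h \right)} = \frac{h + 51}{L - \frac{159}{2}} = \frac{51 + h}{- \frac{159}{2} + L}$)
$-4858 + H{\left(-69,67 \right)} = -4858 + \frac{2 \left(51 + 67\right)}{-159 + 2 \left(-69\right)} = -4858 + 2 \frac{1}{-159 - 138} \cdot 118 = -4858 + 2 \frac{1}{-297} \cdot 118 = -4858 + 2 \left(- \frac{1}{297}\right) 118 = -4858 - \frac{236}{297} = - \frac{1443062}{297}$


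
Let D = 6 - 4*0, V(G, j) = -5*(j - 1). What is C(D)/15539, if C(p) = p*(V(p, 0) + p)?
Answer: 66/15539 ≈ 0.0042474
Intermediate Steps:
V(G, j) = 5 - 5*j (V(G, j) = -5*(-1 + j) = 5 - 5*j)
D = 6 (D = 6 + 0 = 6)
C(p) = p*(5 + p) (C(p) = p*((5 - 5*0) + p) = p*((5 + 0) + p) = p*(5 + p))
C(D)/15539 = (6*(5 + 6))/15539 = (6*11)*(1/15539) = 66*(1/15539) = 66/15539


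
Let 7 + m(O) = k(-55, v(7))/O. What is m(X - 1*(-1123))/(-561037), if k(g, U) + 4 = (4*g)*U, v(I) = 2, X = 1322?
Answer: 5853/457245155 ≈ 1.2801e-5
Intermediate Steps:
k(g, U) = -4 + 4*U*g (k(g, U) = -4 + (4*g)*U = -4 + 4*U*g)
m(O) = -7 - 444/O (m(O) = -7 + (-4 + 4*2*(-55))/O = -7 + (-4 - 440)/O = -7 - 444/O)
m(X - 1*(-1123))/(-561037) = (-7 - 444/(1322 - 1*(-1123)))/(-561037) = (-7 - 444/(1322 + 1123))*(-1/561037) = (-7 - 444/2445)*(-1/561037) = (-7 - 444*1/2445)*(-1/561037) = (-7 - 148/815)*(-1/561037) = -5853/815*(-1/561037) = 5853/457245155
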